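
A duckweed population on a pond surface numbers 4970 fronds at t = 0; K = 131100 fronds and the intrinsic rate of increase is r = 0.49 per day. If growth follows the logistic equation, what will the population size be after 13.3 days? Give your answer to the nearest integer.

A = (K − N₀)/N₀ = (131100 − 4970)/4970 = 25.378.
N(t) = K/(1 + A·e^(−rt)) = 131100/(1 + 25.378×e^(−0.49×13.3)).
e^(−6.517) = 0.0014781; denominator = 1 + 25.378×0.0014781 = 1.0375.
N = 131100/1.0375 = 126360.

126360 fronds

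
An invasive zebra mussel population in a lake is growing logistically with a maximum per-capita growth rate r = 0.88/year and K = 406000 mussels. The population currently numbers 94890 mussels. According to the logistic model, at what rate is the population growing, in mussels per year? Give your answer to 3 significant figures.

64000 mussels per year

dN/dt = rN(1 − N/K) = 0.88 × 94890 × (1 − 94890/406000).
1 − 94890/406000 = 0.76628; dN/dt = 0.88 × 94890 × 0.76628 = 63987.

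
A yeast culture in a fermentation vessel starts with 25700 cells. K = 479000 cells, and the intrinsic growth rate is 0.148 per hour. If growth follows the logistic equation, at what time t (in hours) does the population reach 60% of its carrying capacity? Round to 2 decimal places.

A = (K − N₀)/N₀ = (479000 − 25700)/25700 = 17.638.
Solve 479000/(1 + 17.638·e^(−0.148t)) = 287400: 1 + 17.638·e^(−0.148t) = 1.6667, so e^(−0.148t) = 0.0377969.
−0.148·t = ln(0.0377969) = -3.2755, so t = 3.2755/0.148 = 22.132.

22.13 hours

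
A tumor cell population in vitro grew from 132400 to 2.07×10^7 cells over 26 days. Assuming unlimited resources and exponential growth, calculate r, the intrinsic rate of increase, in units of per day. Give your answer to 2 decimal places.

0.19 per day

From N(t) = N₀·e^(rt): e^(r·26) = 2.07×10^7/132400 = 156.34.
r·26 = ln(156.34) = 5.0521, so r = 5.0521/26 = 0.19431.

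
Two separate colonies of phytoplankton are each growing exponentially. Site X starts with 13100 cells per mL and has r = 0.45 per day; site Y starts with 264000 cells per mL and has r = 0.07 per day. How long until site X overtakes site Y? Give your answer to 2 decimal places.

7.90 days

Set 13100·e^(0.45t) = 264000·e^(0.07t).
e^((0.45 − 0.07)t) = 264000/13100 → e^(0.38·t) = 20.153.
0.38·t = ln(20.153) = 3.0033, so t = 3.0033/0.38 = 7.9035.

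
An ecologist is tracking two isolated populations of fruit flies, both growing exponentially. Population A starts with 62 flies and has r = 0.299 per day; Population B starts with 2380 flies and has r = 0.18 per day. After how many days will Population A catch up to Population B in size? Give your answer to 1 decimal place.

30.7 days

Set 62·e^(0.299t) = 2380·e^(0.18t).
e^((0.299 − 0.18)t) = 2380/62 → e^(0.119·t) = 38.387.
0.119·t = ln(38.387) = 3.6477, so t = 3.6477/0.119 = 30.653.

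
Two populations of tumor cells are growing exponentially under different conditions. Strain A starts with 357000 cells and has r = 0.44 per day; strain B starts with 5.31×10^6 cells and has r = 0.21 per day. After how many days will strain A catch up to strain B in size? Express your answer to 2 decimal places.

11.74 days

Set 357000·e^(0.44t) = 5.31×10^6·e^(0.21t).
e^((0.44 − 0.21)t) = 5.31×10^6/357000 → e^(0.23·t) = 14.874.
0.23·t = ln(14.874) = 2.6996, so t = 2.6996/0.23 = 11.737.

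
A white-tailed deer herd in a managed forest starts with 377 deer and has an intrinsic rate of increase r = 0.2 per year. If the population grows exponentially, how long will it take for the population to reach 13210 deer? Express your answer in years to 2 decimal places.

Set N₀·e^(rt) = 13210: e^(0.2·t) = 13210/377 = 35.04.
0.2·t = ln(35.04) = 3.5565, so t = 3.5565/0.2 = 17.782.

17.78 years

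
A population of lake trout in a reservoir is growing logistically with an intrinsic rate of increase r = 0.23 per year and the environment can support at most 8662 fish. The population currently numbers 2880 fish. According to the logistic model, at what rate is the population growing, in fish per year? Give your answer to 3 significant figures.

442 fish per year

dN/dt = rN(1 − N/K) = 0.23 × 2880 × (1 − 2880/8662).
1 − 2880/8662 = 0.66751; dN/dt = 0.23 × 2880 × 0.66751 = 442.16.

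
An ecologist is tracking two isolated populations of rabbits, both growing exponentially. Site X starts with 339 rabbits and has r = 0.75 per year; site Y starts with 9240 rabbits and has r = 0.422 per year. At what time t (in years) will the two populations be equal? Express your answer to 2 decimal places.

Set 339·e^(0.75t) = 9240·e^(0.422t).
e^((0.75 − 0.422)t) = 9240/339 → e^(0.328·t) = 27.257.
0.328·t = ln(27.257) = 3.3053, so t = 3.3053/0.328 = 10.077.

10.08 years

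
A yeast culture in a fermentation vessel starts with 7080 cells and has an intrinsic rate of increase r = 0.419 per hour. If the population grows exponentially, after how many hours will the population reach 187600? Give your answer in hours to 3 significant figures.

Set N₀·e^(rt) = 187600: e^(0.419·t) = 187600/7080 = 26.497.
0.419·t = ln(26.497) = 3.277, so t = 3.277/0.419 = 7.8211.

7.82 hours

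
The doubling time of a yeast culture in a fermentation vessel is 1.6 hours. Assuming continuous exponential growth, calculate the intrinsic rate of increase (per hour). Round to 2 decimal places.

0.43 per hour

r = ln(2)/t_d = 0.6931/1.6 = 0.43322.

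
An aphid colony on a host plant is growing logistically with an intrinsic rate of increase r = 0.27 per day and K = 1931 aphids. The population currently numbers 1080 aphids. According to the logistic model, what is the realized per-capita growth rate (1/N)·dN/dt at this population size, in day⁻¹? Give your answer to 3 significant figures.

0.119 per day

(1/N)·dN/dt = r(1 − N/K) = 0.27 × (1 − 1080/1931).
= 0.27 × 0.4407 = 0.11899.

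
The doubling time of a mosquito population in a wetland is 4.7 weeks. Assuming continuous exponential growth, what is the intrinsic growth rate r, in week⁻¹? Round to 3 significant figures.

r = ln(2)/t_d = 0.6931/4.7 = 0.14748.

0.147 per week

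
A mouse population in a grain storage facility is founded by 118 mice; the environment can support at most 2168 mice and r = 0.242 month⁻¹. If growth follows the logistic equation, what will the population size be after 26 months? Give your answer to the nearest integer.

2100 mice

A = (K − N₀)/N₀ = (2168 − 118)/118 = 17.373.
N(t) = K/(1 + A·e^(−rt)) = 2168/(1 + 17.373×e^(−0.242×26)).
e^(−6.292) = 0.0018511; denominator = 1 + 17.373×0.0018511 = 1.0322.
N = 2168/1.0322 = 2100.45.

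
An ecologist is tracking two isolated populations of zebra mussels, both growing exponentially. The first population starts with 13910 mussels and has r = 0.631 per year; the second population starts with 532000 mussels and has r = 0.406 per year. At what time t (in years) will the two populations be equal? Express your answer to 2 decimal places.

16.20 years

Set 13910·e^(0.631t) = 532000·e^(0.406t).
e^((0.631 − 0.406)t) = 532000/13910 → e^(0.225·t) = 38.246.
0.225·t = ln(38.246) = 3.644, so t = 3.644/0.225 = 16.196.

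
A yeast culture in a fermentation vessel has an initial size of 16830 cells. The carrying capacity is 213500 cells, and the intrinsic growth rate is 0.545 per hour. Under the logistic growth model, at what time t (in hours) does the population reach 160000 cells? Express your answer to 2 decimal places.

6.52 hours

A = (K − N₀)/N₀ = (213500 − 16830)/16830 = 11.686.
Solve 213500/(1 + 11.686·e^(−0.545t)) = 160000: 1 + 11.686·e^(−0.545t) = 1.3344, so e^(−0.545t) = 0.0286141.
−0.545·t = ln(0.0286141) = -3.5539, so t = 3.5539/0.545 = 6.5208.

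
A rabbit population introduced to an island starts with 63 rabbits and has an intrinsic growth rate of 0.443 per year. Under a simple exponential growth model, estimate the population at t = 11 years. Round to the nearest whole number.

N(t) = N₀·e^(rt) = 63 × e^(0.443×11) = 63 × e^4.873.
e^4.873 ≈ 130.71, so N ≈ 63 × 130.71 = 8234.89.

8235 rabbits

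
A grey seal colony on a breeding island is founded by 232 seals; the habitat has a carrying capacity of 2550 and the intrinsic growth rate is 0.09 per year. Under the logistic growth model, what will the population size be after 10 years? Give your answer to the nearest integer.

504 seals

A = (K − N₀)/N₀ = (2550 − 232)/232 = 9.9914.
N(t) = K/(1 + A·e^(−rt)) = 2550/(1 + 9.9914×e^(−0.09×10)).
e^(−0.9) = 0.40657; denominator = 1 + 9.9914×0.40657 = 5.0622.
N = 2550/5.0622 = 503.734.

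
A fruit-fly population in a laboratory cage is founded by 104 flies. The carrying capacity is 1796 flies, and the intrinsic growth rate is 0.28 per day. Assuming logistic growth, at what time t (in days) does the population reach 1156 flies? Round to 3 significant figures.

12.1 days

A = (K − N₀)/N₀ = (1796 − 104)/104 = 16.269.
Solve 1796/(1 + 16.269·e^(−0.28t)) = 1156: 1 + 16.269·e^(−0.28t) = 1.5536, so e^(−0.28t) = 0.0340295.
−0.28·t = ln(0.0340295) = -3.3805, so t = 3.3805/0.28 = 12.073.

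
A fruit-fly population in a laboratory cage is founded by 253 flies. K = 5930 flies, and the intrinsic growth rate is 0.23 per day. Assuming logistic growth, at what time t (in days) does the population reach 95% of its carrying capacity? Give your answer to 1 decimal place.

A = (K − N₀)/N₀ = (5930 − 253)/253 = 22.439.
Solve 5930/(1 + 22.439·e^(−0.23t)) = 5633.5: 1 + 22.439·e^(−0.23t) = 1.0526, so e^(−0.23t) = 0.00234557.
−0.23·t = ln(0.00234557) = -6.0552, so t = 6.0552/0.23 = 26.327.

26.3 days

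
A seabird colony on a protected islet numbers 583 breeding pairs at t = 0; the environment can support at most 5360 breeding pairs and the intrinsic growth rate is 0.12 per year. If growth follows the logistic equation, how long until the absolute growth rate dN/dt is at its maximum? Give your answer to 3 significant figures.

17.5 years

Logistic growth is fastest at N = K/2 = 2680.
A = (K − N₀)/N₀ = 8.1938. Set K/(1 + A·e^(−rt)) = K/2 → A·e^(−rt) = 1.
e^(−0.12t) = 1/8.1938 = 0.122043, so t = ln(8.1938)/0.12 = 2.1034/0.12 = 17.528.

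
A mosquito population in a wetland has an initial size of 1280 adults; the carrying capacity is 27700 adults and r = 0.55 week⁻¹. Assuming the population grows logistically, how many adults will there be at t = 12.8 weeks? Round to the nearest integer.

A = (K − N₀)/N₀ = (27700 − 1280)/1280 = 20.641.
N(t) = K/(1 + A·e^(−rt)) = 27700/(1 + 20.641×e^(−0.55×12.8)).
e^(−7.04) = 0.00087613; denominator = 1 + 20.641×0.00087613 = 1.0181.
N = 27700/1.0181 = 27208.

27208 adults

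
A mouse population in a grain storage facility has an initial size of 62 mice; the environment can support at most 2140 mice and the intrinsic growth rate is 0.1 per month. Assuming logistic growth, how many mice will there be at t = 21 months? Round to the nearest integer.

419 mice

A = (K − N₀)/N₀ = (2140 − 62)/62 = 33.516.
N(t) = K/(1 + A·e^(−rt)) = 2140/(1 + 33.516×e^(−0.1×21)).
e^(−2.1) = 0.12246; denominator = 1 + 33.516×0.12246 = 5.1043.
N = 2140/5.1043 = 419.257.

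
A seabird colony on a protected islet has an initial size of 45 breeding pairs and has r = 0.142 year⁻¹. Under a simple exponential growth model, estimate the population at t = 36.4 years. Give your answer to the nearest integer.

7907 breeding pairs

N(t) = N₀·e^(rt) = 45 × e^(0.142×36.4) = 45 × e^5.169.
e^5.169 ≈ 175.7, so N ≈ 45 × 175.7 = 7906.67.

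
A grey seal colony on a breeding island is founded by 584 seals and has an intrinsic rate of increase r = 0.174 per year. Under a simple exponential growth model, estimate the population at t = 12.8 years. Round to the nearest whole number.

5416 seals

N(t) = N₀·e^(rt) = 584 × e^(0.174×12.8) = 584 × e^2.227.
e^2.227 ≈ 9.2739, so N ≈ 584 × 9.2739 = 5415.94.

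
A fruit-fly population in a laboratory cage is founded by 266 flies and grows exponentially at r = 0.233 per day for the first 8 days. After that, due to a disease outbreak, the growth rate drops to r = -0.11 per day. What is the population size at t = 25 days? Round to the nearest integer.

264 flies

Phase 1: N(8) = 266·e^(0.233×8) = 266·e^1.864 = 1715.56.
Phase 2 runs for 25 − 8 = 17 days at r = -0.11.
N(25) = 1715.56·e^(-0.11×17) = 1715.56·e^-1.87 = 264.409.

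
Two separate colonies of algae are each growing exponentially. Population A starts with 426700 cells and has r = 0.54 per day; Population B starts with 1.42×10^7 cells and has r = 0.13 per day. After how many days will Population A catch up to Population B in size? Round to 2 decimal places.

Set 426700·e^(0.54t) = 1.42×10^7·e^(0.13t).
e^((0.54 − 0.13)t) = 1.42×10^7/426700 → e^(0.41·t) = 33.279.
0.41·t = ln(33.279) = 3.5049, so t = 3.5049/0.41 = 8.5486.

8.55 days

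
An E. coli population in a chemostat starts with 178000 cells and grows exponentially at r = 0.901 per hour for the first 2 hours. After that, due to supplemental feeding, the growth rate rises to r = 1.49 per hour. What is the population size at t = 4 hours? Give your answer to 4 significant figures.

21240000 cells

Phase 1: N(2) = 178000·e^(0.901×2) = 178000·e^1.802 = 1.078993×10^6.
Phase 2 runs for 4 − 2 = 2 hours at r = 1.49.
N(4) = 1.078993×10^6·e^(1.49×2) = 1.078993×10^6·e^2.98 = 2.124302×10^7.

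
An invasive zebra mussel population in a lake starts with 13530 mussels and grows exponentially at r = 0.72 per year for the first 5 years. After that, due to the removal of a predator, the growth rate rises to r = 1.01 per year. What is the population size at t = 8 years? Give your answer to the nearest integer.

Phase 1: N(5) = 13530·e^(0.72×5) = 13530·e^3.6 = 495174.
Phase 2 runs for 8 − 5 = 3 years at r = 1.01.
N(8) = 495174·e^(1.01×3) = 495174·e^3.03 = 1.024873×10^7.

10248734 mussels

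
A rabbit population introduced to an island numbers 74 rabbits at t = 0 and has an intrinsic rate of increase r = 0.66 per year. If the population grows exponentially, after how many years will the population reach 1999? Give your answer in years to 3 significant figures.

Set N₀·e^(rt) = 1999: e^(0.66·t) = 1999/74 = 27.014.
0.66·t = ln(27.014) = 3.2963, so t = 3.2963/0.66 = 4.9945.

4.99 years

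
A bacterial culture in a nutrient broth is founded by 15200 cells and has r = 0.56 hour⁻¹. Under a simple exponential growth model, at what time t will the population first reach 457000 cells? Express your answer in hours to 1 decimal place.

Set N₀·e^(rt) = 457000: e^(0.56·t) = 457000/15200 = 30.066.
0.56·t = ln(30.066) = 3.4034, so t = 3.4034/0.56 = 6.0775.

6.1 hours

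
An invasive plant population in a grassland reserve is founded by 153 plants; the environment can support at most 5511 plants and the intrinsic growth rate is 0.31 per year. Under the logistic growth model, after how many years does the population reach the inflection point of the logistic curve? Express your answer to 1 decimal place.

11.5 years

Logistic growth is fastest at N = K/2 = 2755.5.
A = (K − N₀)/N₀ = 35.02. Set K/(1 + A·e^(−rt)) = K/2 → A·e^(−rt) = 1.
e^(−0.31t) = 1/35.02 = 0.0285554, so t = ln(35.02)/0.31 = 3.5559/0.31 = 11.471.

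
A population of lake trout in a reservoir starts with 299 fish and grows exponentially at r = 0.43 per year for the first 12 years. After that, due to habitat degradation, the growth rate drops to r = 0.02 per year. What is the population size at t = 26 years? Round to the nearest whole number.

Phase 1: N(12) = 299·e^(0.43×12) = 299·e^5.16 = 52075.2.
Phase 2 runs for 26 − 12 = 14 years at r = 0.02.
N(26) = 52075.2·e^(0.02×14) = 52075.2·e^0.28 = 68902.2.

68902 fish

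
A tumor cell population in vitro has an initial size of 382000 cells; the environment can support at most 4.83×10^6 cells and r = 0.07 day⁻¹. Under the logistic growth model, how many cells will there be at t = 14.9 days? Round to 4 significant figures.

946400 cells

A = (K − N₀)/N₀ = (4.83×10^6 − 382000)/382000 = 11.644.
N(t) = K/(1 + A·e^(−rt)) = 4.83×10^6/(1 + 11.644×e^(−0.07×14.9)).
e^(−1.043) = 0.3524; denominator = 1 + 11.644×0.3524 = 5.1033.
N = 4.83×10^6/5.1033 = 946448.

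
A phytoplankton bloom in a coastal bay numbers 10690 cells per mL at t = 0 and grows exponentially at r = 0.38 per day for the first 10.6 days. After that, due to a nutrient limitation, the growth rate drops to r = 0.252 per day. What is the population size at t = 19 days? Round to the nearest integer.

4984601 cells per mL

Phase 1: N(10.6) = 10690·e^(0.38×10.6) = 10690·e^4.028 = 600227.
Phase 2 runs for 19 − 10.6 = 8.4 days at r = 0.252.
N(19) = 600227·e^(0.252×8.4) = 600227·e^2.117 = 4.984601×10^6.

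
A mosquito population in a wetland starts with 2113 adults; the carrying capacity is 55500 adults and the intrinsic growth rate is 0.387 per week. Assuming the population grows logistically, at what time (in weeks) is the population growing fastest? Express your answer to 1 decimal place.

8.3 weeks

Logistic growth is fastest at N = K/2 = 27750.
A = (K − N₀)/N₀ = 25.266. Set K/(1 + A·e^(−rt)) = K/2 → A·e^(−rt) = 1.
e^(−0.387t) = 1/25.266 = 0.0395789, so t = ln(25.266)/0.387 = 3.2295/0.387 = 8.3449.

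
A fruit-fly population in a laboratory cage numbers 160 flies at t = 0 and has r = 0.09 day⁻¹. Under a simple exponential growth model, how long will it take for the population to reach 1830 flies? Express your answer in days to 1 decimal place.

27.1 days

Set N₀·e^(rt) = 1830: e^(0.09·t) = 1830/160 = 11.438.
0.09·t = ln(11.438) = 2.4369, so t = 2.4369/0.09 = 27.077.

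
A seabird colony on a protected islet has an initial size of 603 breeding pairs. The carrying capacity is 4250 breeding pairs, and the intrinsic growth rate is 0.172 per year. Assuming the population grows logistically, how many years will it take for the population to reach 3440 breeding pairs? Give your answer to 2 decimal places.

A = (K − N₀)/N₀ = (4250 − 603)/603 = 6.0481.
Solve 4250/(1 + 6.0481·e^(−0.172t)) = 3440: 1 + 6.0481·e^(−0.172t) = 1.2355, so e^(−0.172t) = 0.0389321.
−0.172·t = ln(0.0389321) = -3.2459, so t = 3.2459/0.172 = 18.872.

18.87 years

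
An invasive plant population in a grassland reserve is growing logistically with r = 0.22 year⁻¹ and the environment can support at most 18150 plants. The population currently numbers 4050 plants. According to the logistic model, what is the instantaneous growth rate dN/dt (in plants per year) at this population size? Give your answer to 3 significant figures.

dN/dt = rN(1 − N/K) = 0.22 × 4050 × (1 − 4050/18150).
1 − 4050/18150 = 0.77686; dN/dt = 0.22 × 4050 × 0.77686 = 692.18.

692 plants per year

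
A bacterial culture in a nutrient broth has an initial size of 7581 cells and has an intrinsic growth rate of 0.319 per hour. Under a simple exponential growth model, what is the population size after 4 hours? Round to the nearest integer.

27157 cells

N(t) = N₀·e^(rt) = 7581 × e^(0.319×4) = 7581 × e^1.276.
e^1.276 ≈ 3.5823, so N ≈ 7581 × 3.5823 = 27157.3.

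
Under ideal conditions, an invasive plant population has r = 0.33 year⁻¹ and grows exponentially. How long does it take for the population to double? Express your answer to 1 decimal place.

Doubling time t_d = ln(2)/r = 0.6931/0.33 = 2.1004.

2.1 years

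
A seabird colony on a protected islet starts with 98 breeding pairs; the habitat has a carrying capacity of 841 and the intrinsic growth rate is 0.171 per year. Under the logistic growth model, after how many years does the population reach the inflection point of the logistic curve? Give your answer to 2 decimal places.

11.85 years

Logistic growth is fastest at N = K/2 = 420.5.
A = (K − N₀)/N₀ = 7.5816. Set K/(1 + A·e^(−rt)) = K/2 → A·e^(−rt) = 1.
e^(−0.171t) = 1/7.5816 = 0.131898, so t = ln(7.5816)/0.171 = 2.0257/0.171 = 11.846.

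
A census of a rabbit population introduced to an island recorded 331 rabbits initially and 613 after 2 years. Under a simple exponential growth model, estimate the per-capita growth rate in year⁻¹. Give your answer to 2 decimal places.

From N(t) = N₀·e^(rt): e^(r·2) = 613/331 = 1.852.
r·2 = ln(1.852) = 0.61625, so r = 0.61625/2 = 0.30812.

0.31 per year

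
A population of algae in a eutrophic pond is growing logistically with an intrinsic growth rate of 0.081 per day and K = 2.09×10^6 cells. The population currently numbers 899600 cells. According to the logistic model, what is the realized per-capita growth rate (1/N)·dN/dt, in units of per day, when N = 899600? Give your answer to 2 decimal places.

(1/N)·dN/dt = r(1 − N/K) = 0.081 × (1 − 899600/2.09×10^6).
= 0.081 × 0.56957 = 0.046135.

0.05 per day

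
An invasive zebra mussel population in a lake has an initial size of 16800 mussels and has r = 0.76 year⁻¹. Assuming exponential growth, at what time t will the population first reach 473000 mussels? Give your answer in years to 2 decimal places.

Set N₀·e^(rt) = 473000: e^(0.76·t) = 473000/16800 = 28.155.
0.76·t = ln(28.155) = 3.3377, so t = 3.3377/0.76 = 4.3917.

4.39 years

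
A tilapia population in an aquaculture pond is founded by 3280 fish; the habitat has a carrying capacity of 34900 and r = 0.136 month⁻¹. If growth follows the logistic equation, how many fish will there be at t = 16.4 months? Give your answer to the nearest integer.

A = (K − N₀)/N₀ = (34900 − 3280)/3280 = 9.6402.
N(t) = K/(1 + A·e^(−rt)) = 34900/(1 + 9.6402×e^(−0.136×16.4)).
e^(−2.23) = 0.10749; denominator = 1 + 9.6402×0.10749 = 2.0362.
N = 34900/2.0362 = 17139.9.

17140 fish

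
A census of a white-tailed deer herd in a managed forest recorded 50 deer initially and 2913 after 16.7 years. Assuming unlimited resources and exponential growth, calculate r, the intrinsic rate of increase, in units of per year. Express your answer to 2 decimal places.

From N(t) = N₀·e^(rt): e^(r·16.7) = 2913/50 = 58.26.
r·16.7 = ln(58.26) = 4.0649, so r = 4.0649/16.7 = 0.24341.

0.24 per year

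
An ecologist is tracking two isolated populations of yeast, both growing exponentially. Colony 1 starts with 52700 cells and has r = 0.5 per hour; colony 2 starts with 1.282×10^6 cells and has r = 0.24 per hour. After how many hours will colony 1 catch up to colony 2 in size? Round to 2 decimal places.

12.28 hours

Set 52700·e^(0.5t) = 1.282×10^6·e^(0.24t).
e^((0.5 − 0.24)t) = 1.282×10^6/52700 → e^(0.26·t) = 24.326.
0.26·t = ln(24.326) = 3.1916, so t = 3.1916/0.26 = 12.275.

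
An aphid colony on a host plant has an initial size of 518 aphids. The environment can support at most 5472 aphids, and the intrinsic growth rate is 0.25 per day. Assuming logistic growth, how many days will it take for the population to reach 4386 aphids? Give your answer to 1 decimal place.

A = (K − N₀)/N₀ = (5472 − 518)/518 = 9.5637.
Solve 5472/(1 + 9.5637·e^(−0.25t)) = 4386: 1 + 9.5637·e^(−0.25t) = 1.2476, so e^(−0.25t) = 0.0258902.
−0.25·t = ln(0.0258902) = -3.6539, so t = 3.6539/0.25 = 14.616.

14.6 days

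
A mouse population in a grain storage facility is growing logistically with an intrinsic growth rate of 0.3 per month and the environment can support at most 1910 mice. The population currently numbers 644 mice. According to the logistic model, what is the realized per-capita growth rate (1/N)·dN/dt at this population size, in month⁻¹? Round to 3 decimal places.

0.199 per month

(1/N)·dN/dt = r(1 − N/K) = 0.3 × (1 − 644/1910).
= 0.3 × 0.66283 = 0.19885.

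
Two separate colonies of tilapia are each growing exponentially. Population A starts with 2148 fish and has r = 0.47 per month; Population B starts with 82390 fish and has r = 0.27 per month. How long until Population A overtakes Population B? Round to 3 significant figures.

18.2 months

Set 2148·e^(0.47t) = 82390·e^(0.27t).
e^((0.47 − 0.27)t) = 82390/2148 → e^(0.2·t) = 38.357.
0.2·t = ln(38.357) = 3.6469, so t = 3.6469/0.2 = 18.235.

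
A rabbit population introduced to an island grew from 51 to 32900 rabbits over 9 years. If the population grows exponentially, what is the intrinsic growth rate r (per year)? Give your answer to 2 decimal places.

0.72 per year

From N(t) = N₀·e^(rt): e^(r·9) = 32900/51 = 645.1.
r·9 = ln(645.1) = 6.4694, so r = 6.4694/9 = 0.71882.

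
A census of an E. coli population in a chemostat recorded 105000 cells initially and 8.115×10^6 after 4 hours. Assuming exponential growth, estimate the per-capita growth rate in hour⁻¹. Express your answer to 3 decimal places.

From N(t) = N₀·e^(rt): e^(r·4) = 8.115×10^6/105000 = 77.286.
r·4 = ln(77.286) = 4.3475, so r = 4.3475/4 = 1.0869.

1.087 per hour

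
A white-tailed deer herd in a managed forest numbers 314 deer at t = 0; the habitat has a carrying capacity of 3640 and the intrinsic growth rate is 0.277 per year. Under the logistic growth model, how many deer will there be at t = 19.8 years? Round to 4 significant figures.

A = (K − N₀)/N₀ = (3640 − 314)/314 = 10.592.
N(t) = K/(1 + A·e^(−rt)) = 3640/(1 + 10.592×e^(−0.277×19.8)).
e^(−5.485) = 0.0041502; denominator = 1 + 10.592×0.0041502 = 1.044.
N = 3640/1.044 = 3486.72.

3487 deer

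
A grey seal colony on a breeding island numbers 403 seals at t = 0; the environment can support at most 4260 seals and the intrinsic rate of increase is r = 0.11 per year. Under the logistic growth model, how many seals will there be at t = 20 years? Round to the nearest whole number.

2067 seals

A = (K − N₀)/N₀ = (4260 − 403)/403 = 9.5707.
N(t) = K/(1 + A·e^(−rt)) = 4260/(1 + 9.5707×e^(−0.11×20)).
e^(−2.2) = 0.1108; denominator = 1 + 9.5707×0.1108 = 2.0605.
N = 4260/2.0605 = 2067.49.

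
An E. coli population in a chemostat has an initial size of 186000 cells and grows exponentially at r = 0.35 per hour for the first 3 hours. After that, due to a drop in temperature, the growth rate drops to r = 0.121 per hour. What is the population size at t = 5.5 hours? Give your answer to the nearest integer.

719277 cells

Phase 1: N(3) = 186000·e^(0.35×3) = 186000·e^1.05 = 531523.
Phase 2 runs for 5.5 − 3 = 2.5 hours at r = 0.121.
N(5.5) = 531523·e^(0.121×2.5) = 531523·e^0.3025 = 719277.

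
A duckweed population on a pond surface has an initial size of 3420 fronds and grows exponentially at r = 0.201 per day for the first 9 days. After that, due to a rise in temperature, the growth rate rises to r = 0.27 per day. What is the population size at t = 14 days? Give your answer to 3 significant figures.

80500 fronds

Phase 1: N(9) = 3420·e^(0.201×9) = 3420·e^1.809 = 20876.8.
Phase 2 runs for 14 − 9 = 5 days at r = 0.27.
N(14) = 20876.8·e^(0.27×5) = 20876.8·e^1.35 = 80530.9.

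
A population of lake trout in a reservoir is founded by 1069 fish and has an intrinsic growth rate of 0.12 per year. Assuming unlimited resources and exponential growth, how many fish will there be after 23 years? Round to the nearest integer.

16890 fish

N(t) = N₀·e^(rt) = 1069 × e^(0.12×23) = 1069 × e^2.76.
e^2.76 ≈ 15.8, so N ≈ 1069 × 15.8 = 16890.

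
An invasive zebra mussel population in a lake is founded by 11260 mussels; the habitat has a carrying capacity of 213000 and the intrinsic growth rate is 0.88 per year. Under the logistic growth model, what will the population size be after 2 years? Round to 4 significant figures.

52170 mussels

A = (K − N₀)/N₀ = (213000 − 11260)/11260 = 17.917.
N(t) = K/(1 + A·e^(−rt)) = 213000/(1 + 17.917×e^(−0.88×2)).
e^(−1.76) = 0.17204; denominator = 1 + 17.917×0.17204 = 4.0824.
N = 213000/4.0824 = 52174.6.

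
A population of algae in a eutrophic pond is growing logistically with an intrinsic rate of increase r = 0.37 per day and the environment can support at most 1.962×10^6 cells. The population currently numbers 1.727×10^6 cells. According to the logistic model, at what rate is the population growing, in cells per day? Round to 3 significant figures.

dN/dt = rN(1 − N/K) = 0.37 × 1.727×10^6 × (1 − 1.727×10^6/1.962×10^6).
1 − 1.727×10^6/1.962×10^6 = 0.11978; dN/dt = 0.37 × 1.727×10^6 × 0.11978 = 76535.

76500 cells per day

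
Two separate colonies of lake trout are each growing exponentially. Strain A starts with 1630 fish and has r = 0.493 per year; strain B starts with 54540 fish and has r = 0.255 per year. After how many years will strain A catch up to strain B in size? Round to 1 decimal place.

Set 1630·e^(0.493t) = 54540·e^(0.255t).
e^((0.493 − 0.255)t) = 54540/1630 → e^(0.238·t) = 33.46.
0.238·t = ln(33.46) = 3.5104, so t = 3.5104/0.238 = 14.749.

14.7 years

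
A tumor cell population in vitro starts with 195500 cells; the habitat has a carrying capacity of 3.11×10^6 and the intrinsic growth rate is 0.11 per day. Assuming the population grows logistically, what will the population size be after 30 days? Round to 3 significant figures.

A = (K − N₀)/N₀ = (3.11×10^6 − 195500)/195500 = 14.908.
N(t) = K/(1 + A·e^(−rt)) = 3.11×10^6/(1 + 14.908×e^(−0.11×30)).
e^(−3.3) = 0.036883; denominator = 1 + 14.908×0.036883 = 1.5499.
N = 3.11×10^6/1.5499 = 2.006644×10^6.

2010000 cells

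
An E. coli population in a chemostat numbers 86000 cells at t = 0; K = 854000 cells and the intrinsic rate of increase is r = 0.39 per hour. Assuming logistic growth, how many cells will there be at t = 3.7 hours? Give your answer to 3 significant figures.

275000 cells

A = (K − N₀)/N₀ = (854000 − 86000)/86000 = 8.9302.
N(t) = K/(1 + A·e^(−rt)) = 854000/(1 + 8.9302×e^(−0.39×3.7)).
e^(−1.443) = 0.23622; denominator = 1 + 8.9302×0.23622 = 3.1095.
N = 854000/3.1095 = 274644.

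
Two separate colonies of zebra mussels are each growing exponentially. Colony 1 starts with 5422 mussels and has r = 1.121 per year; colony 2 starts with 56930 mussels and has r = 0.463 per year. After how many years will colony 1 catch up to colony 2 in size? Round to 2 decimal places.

Set 5422·e^(1.121t) = 56930·e^(0.463t).
e^((1.121 − 0.463)t) = 56930/5422 → e^(0.658·t) = 10.5.
0.658·t = ln(10.5) = 2.3514, so t = 2.3514/0.658 = 3.5735.

3.57 years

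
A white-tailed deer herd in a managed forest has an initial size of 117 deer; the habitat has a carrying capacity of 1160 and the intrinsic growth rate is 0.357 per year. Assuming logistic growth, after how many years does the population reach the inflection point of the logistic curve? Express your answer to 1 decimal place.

Logistic growth is fastest at N = K/2 = 580.
A = (K − N₀)/N₀ = 8.9145. Set K/(1 + A·e^(−rt)) = K/2 → A·e^(−rt) = 1.
e^(−0.357t) = 1/8.9145 = 0.112176, so t = ln(8.9145)/0.357 = 2.1877/0.357 = 6.128.

6.1 years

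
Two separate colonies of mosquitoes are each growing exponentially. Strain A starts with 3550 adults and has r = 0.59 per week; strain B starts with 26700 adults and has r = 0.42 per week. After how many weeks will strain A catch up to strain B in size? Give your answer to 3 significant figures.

Set 3550·e^(0.59t) = 26700·e^(0.42t).
e^((0.59 − 0.42)t) = 26700/3550 → e^(0.17·t) = 7.5211.
0.17·t = ln(7.5211) = 2.0177, so t = 2.0177/0.17 = 11.869.

11.9 weeks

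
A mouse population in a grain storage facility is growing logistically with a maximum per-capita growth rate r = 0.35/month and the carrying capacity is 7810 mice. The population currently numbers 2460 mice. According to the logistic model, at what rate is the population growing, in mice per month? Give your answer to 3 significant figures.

dN/dt = rN(1 − N/K) = 0.35 × 2460 × (1 − 2460/7810).
1 − 2460/7810 = 0.68502; dN/dt = 0.35 × 2460 × 0.68502 = 589.8.

590 mice per month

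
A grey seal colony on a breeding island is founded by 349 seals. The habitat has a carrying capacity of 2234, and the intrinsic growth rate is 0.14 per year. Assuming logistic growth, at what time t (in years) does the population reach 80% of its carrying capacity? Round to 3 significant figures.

21.9 years

A = (K − N₀)/N₀ = (2234 − 349)/349 = 5.4011.
Solve 2234/(1 + 5.4011·e^(−0.14t)) = 1787.2: 1 + 5.4011·e^(−0.14t) = 1.25, so e^(−0.14t) = 0.0462865.
−0.14·t = ln(0.0462865) = -3.0729, so t = 3.0729/0.14 = 21.949.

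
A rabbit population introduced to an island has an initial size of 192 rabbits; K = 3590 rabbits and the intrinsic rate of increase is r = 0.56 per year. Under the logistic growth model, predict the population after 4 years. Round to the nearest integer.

1245 rabbits

A = (K − N₀)/N₀ = (3590 − 192)/192 = 17.698.
N(t) = K/(1 + A·e^(−rt)) = 3590/(1 + 17.698×e^(−0.56×4)).
e^(−2.24) = 0.10646; denominator = 1 + 17.698×0.10646 = 2.8841.
N = 3590/2.8841 = 1244.76.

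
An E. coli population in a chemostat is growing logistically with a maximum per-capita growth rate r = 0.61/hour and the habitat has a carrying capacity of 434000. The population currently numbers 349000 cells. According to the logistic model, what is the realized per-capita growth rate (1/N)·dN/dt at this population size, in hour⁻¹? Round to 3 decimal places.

(1/N)·dN/dt = r(1 − N/K) = 0.61 × (1 − 349000/434000).
= 0.61 × 0.19585 = 0.11947.

0.119 per hour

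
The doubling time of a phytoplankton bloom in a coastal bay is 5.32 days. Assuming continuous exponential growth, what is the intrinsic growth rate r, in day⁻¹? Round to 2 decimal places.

r = ln(2)/t_d = 0.6931/5.32 = 0.13029.

0.13 per day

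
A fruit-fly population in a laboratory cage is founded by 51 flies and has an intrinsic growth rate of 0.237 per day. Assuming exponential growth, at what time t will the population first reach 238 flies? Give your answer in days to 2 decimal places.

6.50 days

Set N₀·e^(rt) = 238: e^(0.237·t) = 238/51 = 4.6667.
0.237·t = ln(4.6667) = 1.5404, so t = 1.5404/0.237 = 6.4998.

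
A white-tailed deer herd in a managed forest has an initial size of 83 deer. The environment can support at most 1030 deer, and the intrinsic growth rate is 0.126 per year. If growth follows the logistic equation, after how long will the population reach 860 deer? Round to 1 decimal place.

32.2 years

A = (K − N₀)/N₀ = (1030 − 83)/83 = 11.41.
Solve 1030/(1 + 11.41·e^(−0.126t)) = 860: 1 + 11.41·e^(−0.126t) = 1.1977, so e^(−0.126t) = 0.0173252.
−0.126·t = ln(0.0173252) = -4.0556, so t = 4.0556/0.126 = 32.187.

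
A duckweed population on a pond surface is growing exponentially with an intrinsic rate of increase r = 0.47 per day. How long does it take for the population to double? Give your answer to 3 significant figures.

1.47 days

Doubling time t_d = ln(2)/r = 0.6931/0.47 = 1.4748.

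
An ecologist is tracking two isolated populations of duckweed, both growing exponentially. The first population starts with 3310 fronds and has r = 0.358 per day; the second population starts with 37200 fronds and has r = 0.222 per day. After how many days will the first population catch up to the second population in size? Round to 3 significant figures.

17.8 days

Set 3310·e^(0.358t) = 37200·e^(0.222t).
e^((0.358 − 0.222)t) = 37200/3310 → e^(0.136·t) = 11.239.
0.136·t = ln(11.239) = 2.4194, so t = 2.4194/0.136 = 17.789.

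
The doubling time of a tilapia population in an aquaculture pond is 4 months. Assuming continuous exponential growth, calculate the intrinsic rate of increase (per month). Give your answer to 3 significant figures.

r = ln(2)/t_d = 0.6931/4 = 0.17329.

0.173 per month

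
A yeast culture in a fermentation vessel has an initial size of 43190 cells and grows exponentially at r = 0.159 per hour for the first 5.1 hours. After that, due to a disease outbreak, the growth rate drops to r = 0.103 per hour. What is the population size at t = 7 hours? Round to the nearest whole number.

Phase 1: N(5.1) = 43190·e^(0.159×5.1) = 43190·e^0.8109 = 97174.6.
Phase 2 runs for 7 − 5.1 = 1.9 hours at r = 0.103.
N(7) = 97174.6·e^(0.103×1.9) = 97174.6·e^0.1957 = 118180.

118180 cells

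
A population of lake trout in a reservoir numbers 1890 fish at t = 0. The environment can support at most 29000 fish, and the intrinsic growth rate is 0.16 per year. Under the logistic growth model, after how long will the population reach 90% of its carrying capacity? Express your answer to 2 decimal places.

A = (K − N₀)/N₀ = (29000 − 1890)/1890 = 14.344.
Solve 29000/(1 + 14.344·e^(−0.16t)) = 26100: 1 + 14.344·e^(−0.16t) = 1.1111, so e^(−0.16t) = 0.00774622.
−0.16·t = ln(0.00774622) = -4.8606, so t = 4.8606/0.16 = 30.378.

30.38 years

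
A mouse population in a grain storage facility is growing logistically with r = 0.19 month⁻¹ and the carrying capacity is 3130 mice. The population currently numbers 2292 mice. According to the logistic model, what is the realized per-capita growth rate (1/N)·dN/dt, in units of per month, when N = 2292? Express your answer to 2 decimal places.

(1/N)·dN/dt = r(1 − N/K) = 0.19 × (1 − 2292/3130).
= 0.19 × 0.26773 = 0.050869.

0.05 per month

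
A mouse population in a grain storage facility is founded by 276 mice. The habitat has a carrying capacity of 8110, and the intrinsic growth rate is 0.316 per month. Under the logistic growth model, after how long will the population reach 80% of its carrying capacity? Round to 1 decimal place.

15.0 months

A = (K − N₀)/N₀ = (8110 − 276)/276 = 28.384.
Solve 8110/(1 + 28.384·e^(−0.316t)) = 6488: 1 + 28.384·e^(−0.316t) = 1.25, so e^(−0.316t) = 0.00880776.
−0.316·t = ln(0.00880776) = -4.7321, so t = 4.7321/0.316 = 14.975.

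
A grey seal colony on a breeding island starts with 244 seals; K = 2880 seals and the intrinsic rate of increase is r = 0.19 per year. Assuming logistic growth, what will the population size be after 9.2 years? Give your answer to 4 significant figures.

999.6 seals

A = (K − N₀)/N₀ = (2880 − 244)/244 = 10.803.
N(t) = K/(1 + A·e^(−rt)) = 2880/(1 + 10.803×e^(−0.19×9.2)).
e^(−1.748) = 0.17412; denominator = 1 + 10.803×0.17412 = 2.8811.
N = 2880/2.8811 = 999.623.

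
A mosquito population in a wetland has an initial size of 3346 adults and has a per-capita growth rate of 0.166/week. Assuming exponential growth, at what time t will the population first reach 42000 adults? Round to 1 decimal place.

Set N₀·e^(rt) = 42000: e^(0.166·t) = 42000/3346 = 12.552.
0.166·t = ln(12.552) = 2.5299, so t = 2.5299/0.166 = 15.24.

15.2 weeks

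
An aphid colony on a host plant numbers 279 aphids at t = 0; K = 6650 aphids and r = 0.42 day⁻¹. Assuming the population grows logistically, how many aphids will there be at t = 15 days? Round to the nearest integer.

A = (K − N₀)/N₀ = (6650 − 279)/279 = 22.835.
N(t) = K/(1 + A·e^(−rt)) = 6650/(1 + 22.835×e^(−0.42×15)).
e^(−6.3) = 0.0018363; denominator = 1 + 22.835×0.0018363 = 1.0419.
N = 6650/1.0419 = 6382.37.

6382 aphids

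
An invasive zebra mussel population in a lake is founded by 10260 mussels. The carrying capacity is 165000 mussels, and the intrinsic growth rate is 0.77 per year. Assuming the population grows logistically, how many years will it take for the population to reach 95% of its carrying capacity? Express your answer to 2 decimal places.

A = (K − N₀)/N₀ = (165000 − 10260)/10260 = 15.082.
Solve 165000/(1 + 15.082·e^(−0.77t)) = 156750: 1 + 15.082·e^(−0.77t) = 1.0526, so e^(−0.77t) = 0.00348972.
−0.77·t = ln(0.00348972) = -5.6579, so t = 5.6579/0.77 = 7.348.

7.35 years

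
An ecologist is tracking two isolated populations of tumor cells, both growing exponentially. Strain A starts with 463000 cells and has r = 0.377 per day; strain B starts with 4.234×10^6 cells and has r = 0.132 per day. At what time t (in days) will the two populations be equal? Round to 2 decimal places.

9.03 days

Set 463000·e^(0.377t) = 4.234×10^6·e^(0.132t).
e^((0.377 − 0.132)t) = 4.234×10^6/463000 → e^(0.245·t) = 9.1447.
0.245·t = ln(9.1447) = 2.2132, so t = 2.2132/0.245 = 9.0334.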